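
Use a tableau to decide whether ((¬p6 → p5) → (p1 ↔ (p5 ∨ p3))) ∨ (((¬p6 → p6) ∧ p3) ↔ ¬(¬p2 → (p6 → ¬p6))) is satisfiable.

Initial set: {T (((¬p6 → p5) → (p1 ↔ (p5 ∨ p3))) ∨ (((¬p6 → p6) ∧ p3) ↔ ¬(¬p2 → (p6 → ¬p6))))}.
T (((¬p6 → p5) → (p1 ↔ (p5 ∨ p3))) ∨ (((¬p6 → p6) ∧ p3) ↔ ¬(¬p2 → (p6 → ¬p6)))): β-rule — branch into T ((¬p6 → p5) → (p1 ↔ (p5 ∨ p3)))  //  T (((¬p6 → p6) ∧ p3) ↔ ¬(¬p2 → (p6 → ¬p6))).
  branch 1 (add T ((¬p6 → p5) → (p1 ↔ (p5 ∨ p3)))):
    T ((¬p6 → p5) → (p1 ↔ (p5 ∨ p3))): β-rule — branch into F (¬p6 → p5)  //  T (p1 ↔ (p5 ∨ p3)).
      branch 1.1 (add F (¬p6 → p5)):
        F (¬p6 → p5): α-rule — add T ¬p6, F p5.
        ○ open, literals {p5=0, p6=0}.
      branch 1.2 (add T (p1 ↔ (p5 ∨ p3))):
        T (p1 ↔ (p5 ∨ p3)): β-rule — branch into T p1, T (p5 ∨ p3)  //  F p1, F (p5 ∨ p3).
          branch 1.2.1 (add T p1, T (p5 ∨ p3)):
            T (p5 ∨ p3): β-rule — branch into T p5  //  T p3.
              branch 1.2.1.1 (add T p5):
                ○ open, literals {p1=1, p5=1}.
              branch 1.2.1.2 (add T p3):
                ○ open, literals {p1=1, p3=1}.
          branch 1.2.2 (add F p1, F (p5 ∨ p3)):
            F (p5 ∨ p3): α-rule — add F p5, F p3.
            ○ open, literals {p1=0, p3=0, p5=0}.
  branch 2 (add T (((¬p6 → p6) ∧ p3) ↔ ¬(¬p2 → (p6 → ¬p6)))):
    T (((¬p6 → p6) ∧ p3) ↔ ¬(¬p2 → (p6 → ¬p6))): β-rule — branch into T ((¬p6 → p6) ∧ p3), T ¬(¬p2 → (p6 → ¬p6))  //  F ((¬p6 → p6) ∧ p3), F ¬(¬p2 → (p6 → ¬p6)).
      branch 2.1 (add T ((¬p6 → p6) ∧ p3), T ¬(¬p2 → (p6 → ¬p6))):
        T ((¬p6 → p6) ∧ p3): α-rule — add T (¬p6 → p6), T p3.
        T ¬(¬p2 → (p6 → ¬p6)): α-rule — add T ¬p2, F (p6 → ¬p6).
        F (p6 → ¬p6): α-rule — add T p6, F ¬p6.
        T (¬p6 → p6): β-rule — branch into F ¬p6  //  T p6.
          branch 2.1.1 (add F ¬p6):
            ○ open, literals {p2=0, p3=1, p6=1}.
          branch 2.1.2 (add T p6):
            ○ open, literals {p2=0, p3=1, p6=1}.
      branch 2.2 (add F ((¬p6 → p6) ∧ p3), F ¬(¬p2 → (p6 → ¬p6))):
        F ((¬p6 → p6) ∧ p3): β-rule — branch into F (¬p6 → p6)  //  F p3.
          branch 2.2.1 (add F (¬p6 → p6)):
            F (¬p6 → p6): α-rule — add T ¬p6, F p6.
            F ¬(¬p2 → (p6 → ¬p6)): β-rule — branch into F ¬p2  //  T (p6 → ¬p6).
              branch 2.2.1.1 (add F ¬p2):
                ○ open, literals {p2=1, p6=0}.
              branch 2.2.1.2 (add T (p6 → ¬p6)):
                T (p6 → ¬p6): β-rule — branch into F p6  //  T ¬p6.
                  branch 2.2.1.2.1 (add F p6):
                    ○ open, literals {p6=0}.
                  branch 2.2.1.2.2 (add T ¬p6):
                    ○ open, literals {p6=0}.
          branch 2.2.2 (add F p3):
            F ¬(¬p2 → (p6 → ¬p6)): β-rule — branch into F ¬p2  //  T (p6 → ¬p6).
              branch 2.2.2.1 (add F ¬p2):
                ○ open, literals {p2=1, p3=0}.
              branch 2.2.2.2 (add T (p6 → ¬p6)):
                T (p6 → ¬p6): β-rule — branch into F p6  //  T ¬p6.
                  branch 2.2.2.2.1 (add F p6):
                    ○ open, literals {p3=0, p6=0}.
                  branch 2.2.2.2.2 (add T ¬p6):
                    ○ open, literals {p3=0, p6=0}.
0 branches closed, 12 open.
An open branch gives a satisfying assignment: p5=0, p6=0.

Satisfiable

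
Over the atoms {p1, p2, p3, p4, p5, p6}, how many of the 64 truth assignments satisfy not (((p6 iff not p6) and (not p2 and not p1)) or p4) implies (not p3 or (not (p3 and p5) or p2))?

60

Initial set: {(not (((p6 iff not p6) and (not p2 and not p1)) or p4) implies (not p3 or (not (p3 and p5) or p2)))}.
(not (((p6 iff not p6) and (not p2 and not p1)) or p4) implies (not p3 or (not (p3 and p5) or p2))): β-rule — branch into not not (((p6 iff not p6) and (not p2 and not p1)) or p4)  //  (not p3 or (not (p3 and p5) or p2)).
  branch 1 (add not not (((p6 iff not p6) and (not p2 and not p1)) or p4)):
    not not (((p6 iff not p6) and (not p2 and not p1)) or p4): β-rule — branch into ((p6 iff not p6) and (not p2 and not p1))  //  p4.
      branch 1.1 (add ((p6 iff not p6) and (not p2 and not p1))):
        ((p6 iff not p6) and (not p2 and not p1)): α-rule — add (p6 iff not p6), (not p2 and not p1).
        (not p2 and not p1): α-rule — add not p2, not p1.
        (p6 iff not p6): β-rule — branch into p6, not p6  //  not p6, not not p6.
          branch 1.1.1 (add p6, not p6):
            × closes — contains both p6 and not p6.
          branch 1.1.2 (add not p6, not not p6):
            × closes — contains both p6 and not p6.
      branch 1.2 (add p4):
        ○ open, literals {p4=T}.
  branch 2 (add (not p3 or (not (p3 and p5) or p2))):
    (not p3 or (not (p3 and p5) or p2)): β-rule — branch into not p3  //  (not (p3 and p5) or p2).
      branch 2.1 (add not p3):
        ○ open, literals {p3=F}.
      branch 2.2 (add (not (p3 and p5) or p2)):
        (not (p3 and p5) or p2): β-rule — branch into not (p3 and p5)  //  p2.
          branch 2.2.1 (add not (p3 and p5)):
            not (p3 and p5): β-rule — branch into not p3  //  not p5.
              branch 2.2.1.1 (add not p3):
                ○ open, literals {p3=F}.
              branch 2.2.1.2 (add not p5):
                ○ open, literals {p5=F}.
          branch 2.2.2 (add p2):
            ○ open, literals {p2=T}.
2 branches closed, 5 open.
Each open branch fixes some atoms; the unmentioned ones are free. Counting distinct full assignments: branch {p4=T} (p1, p2, p3, p5, p6) contributes 32 new; branch {p3=F} (p1, p2, p4, p5, p6) contributes 16 new; branch {p3=F} (p1, p2, p4, p5, p6) contributes 0 new; branch {p5=F} (p1, p2, p3, p4, p6) contributes 8 new; branch {p2=T} (p1, p3, p4, p5, p6) contributes 4 new. Total: 60.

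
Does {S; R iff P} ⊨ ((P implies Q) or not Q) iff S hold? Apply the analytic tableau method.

Yes

Initial set: {S; (R iff P); not (((P implies Q) or not Q) iff S)}.
(R iff P): β-rule — branch into R, P  //  not R, not P.
  branch 1 (add R, P):
    not (((P implies Q) or not Q) iff S): β-rule — branch into ((P implies Q) or not Q), not S  //  not ((P implies Q) or not Q), S.
      branch 1.1 (add ((P implies Q) or not Q), not S):
        × closes — contains both S and not S.
      branch 1.2 (add not ((P implies Q) or not Q), S):
        not ((P implies Q) or not Q): α-rule — add not (P implies Q), not not Q.
        not (P implies Q): α-rule — add P, not Q.
        × closes — contains both Q and not Q.
  branch 2 (add not R, not P):
    not (((P implies Q) or not Q) iff S): β-rule — branch into ((P implies Q) or not Q), not S  //  not ((P implies Q) or not Q), S.
      branch 2.1 (add ((P implies Q) or not Q), not S):
        × closes — contains both S and not S.
      branch 2.2 (add not ((P implies Q) or not Q), S):
        not ((P implies Q) or not Q): α-rule — add not (P implies Q), not not Q.
        not (P implies Q): α-rule — add P, not Q.
        × closes — contains both P and not P.
All 4 branches close.
Every branch closed, so the premises entail the conclusion.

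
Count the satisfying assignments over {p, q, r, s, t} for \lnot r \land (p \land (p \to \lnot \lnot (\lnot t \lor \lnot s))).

6

Initial set: {(\lnot r \land (p \land (p \to \lnot \lnot (\lnot t \lor \lnot s))))}.
(\lnot r \land (p \land (p \to \lnot \lnot (\lnot t \lor \lnot s)))): α-rule — add \lnot r, (p \land (p \to \lnot \lnot (\lnot t \lor \lnot s))).
(p \land (p \to \lnot \lnot (\lnot t \lor \lnot s))): α-rule — add p, (p \to \lnot \lnot (\lnot t \lor \lnot s)).
(p \to \lnot \lnot (\lnot t \lor \lnot s)): β-rule — branch into \lnot p  //  \lnot \lnot (\lnot t \lor \lnot s).
  branch 1 (add \lnot p):
    × closes — contains both p and \lnot p.
  branch 2 (add \lnot \lnot (\lnot t \lor \lnot s)):
    \lnot \lnot (\lnot t \lor \lnot s): drop double negation, giving (\lnot t \lor \lnot s).
    (\lnot t \lor \lnot s): β-rule — branch into \lnot t  //  \lnot s.
      branch 2.1 (add \lnot t):
        ○ open, literals {p=1, r=0, t=0}.
      branch 2.2 (add \lnot s):
        ○ open, literals {p=1, r=0, s=0}.
1 branch closed, 2 open.
Each open branch fixes some atoms; the unmentioned ones are free. Counting distinct full assignments: branch {p=1, r=0, t=0} (q, s) contributes 4 new; branch {p=1, r=0, s=0} (q, t) contributes 2 new. Total: 6.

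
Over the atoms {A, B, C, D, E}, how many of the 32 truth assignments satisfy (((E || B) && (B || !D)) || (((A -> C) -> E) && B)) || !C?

26

Initial set: {((((E || B) && (B || !D)) || (((A -> C) -> E) && B)) || !C)}.
((((E || B) && (B || !D)) || (((A -> C) -> E) && B)) || !C): β-rule — branch into (((E || B) && (B || !D)) || (((A -> C) -> E) && B))  //  !C.
  branch 1 (add (((E || B) && (B || !D)) || (((A -> C) -> E) && B))):
    (((E || B) && (B || !D)) || (((A -> C) -> E) && B)): β-rule — branch into ((E || B) && (B || !D))  //  (((A -> C) -> E) && B).
      branch 1.1 (add ((E || B) && (B || !D))):
        ((E || B) && (B || !D)): α-rule — add (E || B), (B || !D).
        (E || B): β-rule — branch into E  //  B.
          branch 1.1.1 (add E):
            (B || !D): β-rule — branch into B  //  !D.
              branch 1.1.1.1 (add B):
                ○ open, literals {B=true, E=true}.
              branch 1.1.1.2 (add !D):
                ○ open, literals {D=false, E=true}.
          branch 1.1.2 (add B):
            (B || !D): β-rule — branch into B  //  !D.
              branch 1.1.2.1 (add B):
                ○ open, literals {B=true}.
              branch 1.1.2.2 (add !D):
                ○ open, literals {B=true, D=false}.
      branch 1.2 (add (((A -> C) -> E) && B)):
        (((A -> C) -> E) && B): α-rule — add ((A -> C) -> E), B.
        ((A -> C) -> E): β-rule — branch into !(A -> C)  //  E.
          branch 1.2.1 (add !(A -> C)):
            !(A -> C): α-rule — add A, !C.
            ○ open, literals {A=true, B=true, C=false}.
          branch 1.2.2 (add E):
            ○ open, literals {B=true, E=true}.
  branch 2 (add !C):
    ○ open, literals {C=false}.
0 branches closed, 7 open.
Each open branch fixes some atoms; the unmentioned ones are free. Counting distinct full assignments: branch {B=true, E=true} (A, C, D) contributes 8 new; branch {D=false, E=true} (A, B, C) contributes 4 new; branch {B=true} (A, C, D, E) contributes 8 new; branch {B=true, D=false} (A, C, E) contributes 0 new; branch {A=true, B=true, C=false} (D, E) contributes 0 new; branch {B=true, E=true} (A, C, D) contributes 0 new; branch {C=false} (A, B, D, E) contributes 6 new. Total: 26.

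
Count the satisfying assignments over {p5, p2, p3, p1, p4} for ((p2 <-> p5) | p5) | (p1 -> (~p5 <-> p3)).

Initial set: {(((p2 <-> p5) | p5) | (p1 -> (~p5 <-> p3)))}.
(((p2 <-> p5) | p5) | (p1 -> (~p5 <-> p3))): β-rule — branch into ((p2 <-> p5) | p5)  //  (p1 -> (~p5 <-> p3)).
  branch 1 (add ((p2 <-> p5) | p5)):
    ((p2 <-> p5) | p5): β-rule — branch into (p2 <-> p5)  //  p5.
      branch 1.1 (add (p2 <-> p5)):
        (p2 <-> p5): β-rule — branch into p2, p5  //  ~p2, ~p5.
          branch 1.1.1 (add p2, p5):
            ○ open, literals {p2=1, p5=1}.
          branch 1.1.2 (add ~p2, ~p5):
            ○ open, literals {p2=0, p5=0}.
      branch 1.2 (add p5):
        ○ open, literals {p5=1}.
  branch 2 (add (p1 -> (~p5 <-> p3))):
    (p1 -> (~p5 <-> p3)): β-rule — branch into ~p1  //  (~p5 <-> p3).
      branch 2.1 (add ~p1):
        ○ open, literals {p1=0}.
      branch 2.2 (add (~p5 <-> p3)):
        (~p5 <-> p3): β-rule — branch into ~p5, p3  //  ~~p5, ~p3.
          branch 2.2.1 (add ~p5, p3):
            ○ open, literals {p3=1, p5=0}.
          branch 2.2.2 (add ~~p5, ~p3):
            ○ open, literals {p3=0, p5=1}.
0 branches closed, 6 open.
Each open branch fixes some atoms; the unmentioned ones are free. Counting distinct full assignments: branch {p2=1, p5=1} (p3, p1, p4) contributes 8 new; branch {p2=0, p5=0} (p3, p1, p4) contributes 8 new; branch {p5=1} (p2, p3, p1, p4) contributes 8 new; branch {p1=0} (p5, p2, p3, p4) contributes 4 new; branch {p3=1, p5=0} (p2, p1, p4) contributes 2 new; branch {p3=0, p5=1} (p2, p1, p4) contributes 0 new. Total: 30.

30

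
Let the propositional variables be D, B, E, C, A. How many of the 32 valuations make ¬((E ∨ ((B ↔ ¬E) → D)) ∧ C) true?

18

Initial set: {¬((E ∨ ((B ↔ ¬E) → D)) ∧ C)}.
¬((E ∨ ((B ↔ ¬E) → D)) ∧ C): β-rule — branch into ¬(E ∨ ((B ↔ ¬E) → D))  //  ¬C.
  branch 1 (add ¬(E ∨ ((B ↔ ¬E) → D))):
    ¬(E ∨ ((B ↔ ¬E) → D)): α-rule — add ¬E, ¬((B ↔ ¬E) → D).
    ¬((B ↔ ¬E) → D): α-rule — add (B ↔ ¬E), ¬D.
    (B ↔ ¬E): β-rule — branch into B, ¬E  //  ¬B, ¬¬E.
      branch 1.1 (add B, ¬E):
        ○ open, literals {B=true, D=false, E=false}.
      branch 1.2 (add ¬B, ¬¬E):
        × closes — contains both E and ¬E.
  branch 2 (add ¬C):
    ○ open, literals {C=false}.
1 branch closed, 2 open.
Each open branch fixes some atoms; the unmentioned ones are free. Counting distinct full assignments: branch {B=true, D=false, E=false} (C, A) contributes 4 new; branch {C=false} (D, B, E, A) contributes 14 new. Total: 18.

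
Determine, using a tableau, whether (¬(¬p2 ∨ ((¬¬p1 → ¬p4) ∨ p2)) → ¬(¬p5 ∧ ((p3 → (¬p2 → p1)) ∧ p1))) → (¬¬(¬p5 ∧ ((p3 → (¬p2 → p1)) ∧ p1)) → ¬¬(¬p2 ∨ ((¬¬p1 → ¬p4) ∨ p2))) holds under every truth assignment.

Assume the negation and expand:
Initial set: {¬((¬(¬p2 ∨ ((¬¬p1 → ¬p4) ∨ p2)) → ¬(¬p5 ∧ ((p3 → (¬p2 → p1)) ∧ p1))) → (¬¬(¬p5 ∧ ((p3 → (¬p2 → p1)) ∧ p1)) → ¬¬(¬p2 ∨ ((¬¬p1 → ¬p4) ∨ p2))))}.
¬((¬(¬p2 ∨ ((¬¬p1 → ¬p4) ∨ p2)) → ¬(¬p5 ∧ ((p3 → (¬p2 → p1)) ∧ p1))) → (¬¬(¬p5 ∧ ((p3 → (¬p2 → p1)) ∧ p1)) → ¬¬(¬p2 ∨ ((¬¬p1 → ¬p4) ∨ p2)))): α-rule — add (¬(¬p2 ∨ ((¬¬p1 → ¬p4) ∨ p2)) → ¬(¬p5 ∧ ((p3 → (¬p2 → p1)) ∧ p1))), ¬(¬¬(¬p5 ∧ ((p3 → (¬p2 → p1)) ∧ p1)) → ¬¬(¬p2 ∨ ((¬¬p1 → ¬p4) ∨ p2))).
¬(¬¬(¬p5 ∧ ((p3 → (¬p2 → p1)) ∧ p1)) → ¬¬(¬p2 ∨ ((¬¬p1 → ¬p4) ∨ p2))): α-rule — add ¬¬(¬p5 ∧ ((p3 → (¬p2 → p1)) ∧ p1)), ¬¬¬(¬p2 ∨ ((¬¬p1 → ¬p4) ∨ p2)).
¬¬(¬p5 ∧ ((p3 → (¬p2 → p1)) ∧ p1)): drop double negation, giving (¬p5 ∧ ((p3 → (¬p2 → p1)) ∧ p1)).
¬¬¬(¬p2 ∨ ((¬¬p1 → ¬p4) ∨ p2)): drop double negation, giving ¬(¬p2 ∨ ((¬¬p1 → ¬p4) ∨ p2)).
(¬p5 ∧ ((p3 → (¬p2 → p1)) ∧ p1)): α-rule — add ¬p5, ((p3 → (¬p2 → p1)) ∧ p1).
¬(¬p2 ∨ ((¬¬p1 → ¬p4) ∨ p2)): α-rule — add ¬¬p2, ¬((¬¬p1 → ¬p4) ∨ p2).
((p3 → (¬p2 → p1)) ∧ p1): α-rule — add (p3 → (¬p2 → p1)), p1.
¬((¬¬p1 → ¬p4) ∨ p2): α-rule — add ¬(¬¬p1 → ¬p4), ¬p2.
× closes — contains both p2 and ¬p2.
All 1 branch closes.
Every branch closed, so the negation is unsatisfiable and the formula is valid.

Valid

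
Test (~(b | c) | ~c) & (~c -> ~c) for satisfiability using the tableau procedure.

Satisfiable

Initial set: {((~(b | c) | ~c) & (~c -> ~c))}.
((~(b | c) | ~c) & (~c -> ~c)): α-rule — add (~(b | c) | ~c), (~c -> ~c).
(~(b | c) | ~c): β-rule — branch into ~(b | c)  //  ~c.
  branch 1 (add ~(b | c)):
    ~(b | c): α-rule — add ~b, ~c.
    (~c -> ~c): β-rule — branch into ~~c  //  ~c.
      branch 1.1 (add ~~c):
        × closes — contains both c and ~c.
      branch 1.2 (add ~c):
        ○ open, literals {b=0, c=0}.
  branch 2 (add ~c):
    (~c -> ~c): β-rule — branch into ~~c  //  ~c.
      branch 2.1 (add ~~c):
        × closes — contains both c and ~c.
      branch 2.2 (add ~c):
        ○ open, literals {c=0}.
2 branches closed, 2 open.
An open branch gives a satisfying assignment: b=0, c=0.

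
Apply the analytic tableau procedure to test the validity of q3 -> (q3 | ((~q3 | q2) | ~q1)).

Valid

Assume the negation and expand:
Initial set: {~(q3 -> (q3 | ((~q3 | q2) | ~q1)))}.
~(q3 -> (q3 | ((~q3 | q2) | ~q1))): α-rule — add q3, ~(q3 | ((~q3 | q2) | ~q1)).
~(q3 | ((~q3 | q2) | ~q1)): α-rule — add ~q3, ~((~q3 | q2) | ~q1).
× closes — contains both q3 and ~q3.
All 1 branch closes.
Every branch closed, so the negation is unsatisfiable and the formula is valid.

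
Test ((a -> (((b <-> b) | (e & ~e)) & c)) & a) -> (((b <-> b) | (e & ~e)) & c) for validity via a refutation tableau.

Valid

Assume the negation and expand:
Initial set: {~(((a -> (((b <-> b) | (e & ~e)) & c)) & a) -> (((b <-> b) | (e & ~e)) & c))}.
~(((a -> (((b <-> b) | (e & ~e)) & c)) & a) -> (((b <-> b) | (e & ~e)) & c)): α-rule — add ((a -> (((b <-> b) | (e & ~e)) & c)) & a), ~(((b <-> b) | (e & ~e)) & c).
((a -> (((b <-> b) | (e & ~e)) & c)) & a): α-rule — add (a -> (((b <-> b) | (e & ~e)) & c)), a.
~(((b <-> b) | (e & ~e)) & c): β-rule — branch into ~((b <-> b) | (e & ~e))  //  ~c.
  branch 1 (add ~((b <-> b) | (e & ~e))):
    ~((b <-> b) | (e & ~e)): α-rule — add ~(b <-> b), ~(e & ~e).
    (a -> (((b <-> b) | (e & ~e)) & c)): β-rule — branch into ~a  //  (((b <-> b) | (e & ~e)) & c).
      branch 1.1 (add ~a):
        × closes — contains both a and ~a.
      branch 1.2 (add (((b <-> b) | (e & ~e)) & c)):
        (((b <-> b) | (e & ~e)) & c): α-rule — add ((b <-> b) | (e & ~e)), c.
        ~(b <-> b): β-rule — branch into b, ~b  //  ~b, b.
          branch 1.2.1 (add b, ~b):
            × closes — contains both b and ~b.
          branch 1.2.2 (add ~b, b):
            × closes — contains both b and ~b.
  branch 2 (add ~c):
    (a -> (((b <-> b) | (e & ~e)) & c)): β-rule — branch into ~a  //  (((b <-> b) | (e & ~e)) & c).
      branch 2.1 (add ~a):
        × closes — contains both a and ~a.
      branch 2.2 (add (((b <-> b) | (e & ~e)) & c)):
        (((b <-> b) | (e & ~e)) & c): α-rule — add ((b <-> b) | (e & ~e)), c.
        × closes — contains both c and ~c.
All 5 branches close.
Every branch closed, so the negation is unsatisfiable and the formula is valid.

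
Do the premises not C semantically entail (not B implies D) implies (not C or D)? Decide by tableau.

Initial set: {not C; not ((not B implies D) implies (not C or D))}.
not ((not B implies D) implies (not C or D)): α-rule — add (not B implies D), not (not C or D).
not (not C or D): α-rule — add not not C, not D.
× closes — contains both C and not C.
All 1 branch closes.
Every branch closed, so the premises entail the conclusion.

Yes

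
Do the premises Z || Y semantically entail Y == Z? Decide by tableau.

No

Initial set: {(Z || Y); !(Y == Z)}.
(Z || Y): β-rule — branch into Z  //  Y.
  branch 1 (add Z):
    !(Y == Z): β-rule — branch into Y, !Z  //  !Y, Z.
      branch 1.1 (add Y, !Z):
        × closes — contains both Z and !Z.
      branch 1.2 (add !Y, Z):
        ○ open, literals {Y=F, Z=T}.
  branch 2 (add Y):
    !(Y == Z): β-rule — branch into Y, !Z  //  !Y, Z.
      branch 2.1 (add Y, !Z):
        ○ open, literals {Y=T, Z=F}.
      branch 2.2 (add !Y, Z):
        × closes — contains both Y and !Y.
2 branches closed, 2 open.
An open branch gives a countermodel: Y=F, Z=T (unmentioned atoms arbitrary); the premises hold there but the conclusion fails.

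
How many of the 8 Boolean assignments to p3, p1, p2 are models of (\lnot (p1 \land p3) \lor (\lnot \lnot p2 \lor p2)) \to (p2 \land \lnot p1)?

Initial set: {((\lnot (p1 \land p3) \lor (\lnot \lnot p2 \lor p2)) \to (p2 \land \lnot p1))}.
((\lnot (p1 \land p3) \lor (\lnot \lnot p2 \lor p2)) \to (p2 \land \lnot p1)): β-rule — branch into \lnot (\lnot (p1 \land p3) \lor (\lnot \lnot p2 \lor p2))  //  (p2 \land \lnot p1).
  branch 1 (add \lnot (\lnot (p1 \land p3) \lor (\lnot \lnot p2 \lor p2))):
    \lnot (\lnot (p1 \land p3) \lor (\lnot \lnot p2 \lor p2)): α-rule — add \lnot \lnot (p1 \land p3), \lnot (\lnot \lnot p2 \lor p2).
    \lnot \lnot (p1 \land p3): α-rule — add p1, p3.
    \lnot (\lnot \lnot p2 \lor p2): α-rule — add \lnot \lnot \lnot p2, \lnot p2.
    \lnot \lnot \lnot p2: drop double negation, giving \lnot p2.
    ○ open, literals {p1=1, p2=0, p3=1}.
  branch 2 (add (p2 \land \lnot p1)):
    (p2 \land \lnot p1): α-rule — add p2, \lnot p1.
    ○ open, literals {p1=0, p2=1}.
0 branches closed, 2 open.
Each open branch fixes some atoms; the unmentioned ones are free. Counting distinct full assignments: branch {p1=1, p2=0, p3=1} (none free) contributes 1 new; branch {p1=0, p2=1} (p3) contributes 2 new. Total: 3.

3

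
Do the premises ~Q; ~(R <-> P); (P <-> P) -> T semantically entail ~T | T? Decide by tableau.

Yes

Initial set: {T ~Q; T ~(R <-> P); T ((P <-> P) -> T); F (~T | T)}.
F (~T | T): α-rule — add F ~T, F T.
× closes — contains both T and ~T.
All 1 branch closes.
Every branch closed, so the premises entail the conclusion.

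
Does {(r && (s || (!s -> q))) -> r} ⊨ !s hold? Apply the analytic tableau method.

Initial set: {((r && (s || (!s -> q))) -> r); !!s}.
((r && (s || (!s -> q))) -> r): β-rule — branch into !(r && (s || (!s -> q)))  //  r.
  branch 1 (add !(r && (s || (!s -> q)))):
    !(r && (s || (!s -> q))): β-rule — branch into !r  //  !(s || (!s -> q)).
      branch 1.1 (add !r):
        ○ open, literals {r=0, s=1}.
      branch 1.2 (add !(s || (!s -> q))):
        !(s || (!s -> q)): α-rule — add !s, !(!s -> q).
        × closes — contains both s and !s.
  branch 2 (add r):
    ○ open, literals {r=1, s=1}.
1 branch closed, 2 open.
An open branch gives a countermodel: r=0, s=1 (unmentioned atoms arbitrary); the premises hold there but the conclusion fails.

No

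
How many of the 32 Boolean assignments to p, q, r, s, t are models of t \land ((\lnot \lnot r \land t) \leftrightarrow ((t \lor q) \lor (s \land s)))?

Initial set: {(t \land ((\lnot \lnot r \land t) \leftrightarrow ((t \lor q) \lor (s \land s))))}.
(t \land ((\lnot \lnot r \land t) \leftrightarrow ((t \lor q) \lor (s \land s)))): α-rule — add t, ((\lnot \lnot r \land t) \leftrightarrow ((t \lor q) \lor (s \land s))).
((\lnot \lnot r \land t) \leftrightarrow ((t \lor q) \lor (s \land s))): β-rule — branch into (\lnot \lnot r \land t), ((t \lor q) \lor (s \land s))  //  \lnot (\lnot \lnot r \land t), \lnot ((t \lor q) \lor (s \land s)).
  branch 1 (add (\lnot \lnot r \land t), ((t \lor q) \lor (s \land s))):
    (\lnot \lnot r \land t): α-rule — add \lnot \lnot r, t.
    \lnot \lnot r: drop double negation, giving r.
    ((t \lor q) \lor (s \land s)): β-rule — branch into (t \lor q)  //  (s \land s).
      branch 1.1 (add (t \lor q)):
        (t \lor q): β-rule — branch into t  //  q.
          branch 1.1.1 (add t):
            ○ open, literals {r=T, t=T}.
          branch 1.1.2 (add q):
            ○ open, literals {q=T, r=T, t=T}.
      branch 1.2 (add (s \land s)):
        (s \land s): α-rule — add s, s.
        ○ open, literals {r=T, s=T, t=T}.
  branch 2 (add \lnot (\lnot \lnot r \land t), \lnot ((t \lor q) \lor (s \land s))):
    \lnot ((t \lor q) \lor (s \land s)): α-rule — add \lnot (t \lor q), \lnot (s \land s).
    \lnot (t \lor q): α-rule — add \lnot t, \lnot q.
    × closes — contains both t and \lnot t.
1 branch closed, 3 open.
Each open branch fixes some atoms; the unmentioned ones are free. Counting distinct full assignments: branch {r=T, t=T} (p, q, s) contributes 8 new; branch {q=T, r=T, t=T} (p, s) contributes 0 new; branch {r=T, s=T, t=T} (p, q) contributes 0 new. Total: 8.

8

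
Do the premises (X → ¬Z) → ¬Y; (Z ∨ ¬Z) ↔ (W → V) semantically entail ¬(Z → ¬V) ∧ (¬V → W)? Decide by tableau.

No

Initial set: {((X → ¬Z) → ¬Y); ((Z ∨ ¬Z) ↔ (W → V)); ¬(¬(Z → ¬V) ∧ (¬V → W))}.
((X → ¬Z) → ¬Y): β-rule — branch into ¬(X → ¬Z)  //  ¬Y.
  branch 1 (add ¬(X → ¬Z)):
    ¬(X → ¬Z): α-rule — add X, ¬¬Z.
    ((Z ∨ ¬Z) ↔ (W → V)): β-rule — branch into (Z ∨ ¬Z), (W → V)  //  ¬(Z ∨ ¬Z), ¬(W → V).
      branch 1.1 (add (Z ∨ ¬Z), (W → V)):
        ¬(¬(Z → ¬V) ∧ (¬V → W)): β-rule — branch into ¬¬(Z → ¬V)  //  ¬(¬V → W).
          branch 1.1.1 (add ¬¬(Z → ¬V)):
            (Z ∨ ¬Z): β-rule — branch into Z  //  ¬Z.
              branch 1.1.1.1 (add Z):
                (W → V): β-rule — branch into ¬W  //  V.
                  branch 1.1.1.1.1 (add ¬W):
                    ¬¬(Z → ¬V): β-rule — branch into ¬Z  //  ¬V.
                      branch 1.1.1.1.1.1 (add ¬Z):
                        × closes — contains both Z and ¬Z.
                      branch 1.1.1.1.1.2 (add ¬V):
                        ○ open, literals {V=false, W=false, X=true, Z=true}.
                  branch 1.1.1.1.2 (add V):
                    ¬¬(Z → ¬V): β-rule — branch into ¬Z  //  ¬V.
                      branch 1.1.1.1.2.1 (add ¬Z):
                        × closes — contains both Z and ¬Z.
                      branch 1.1.1.1.2.2 (add ¬V):
                        × closes — contains both V and ¬V.
              branch 1.1.1.2 (add ¬Z):
                × closes — contains both Z and ¬Z.
          branch 1.1.2 (add ¬(¬V → W)):
            ¬(¬V → W): α-rule — add ¬V, ¬W.
            (Z ∨ ¬Z): β-rule — branch into Z  //  ¬Z.
              branch 1.1.2.1 (add Z):
                (W → V): β-rule — branch into ¬W  //  V.
                  branch 1.1.2.1.1 (add ¬W):
                    ○ open, literals {V=false, W=false, X=true, Z=true}.
                  branch 1.1.2.1.2 (add V):
                    × closes — contains both V and ¬V.
              branch 1.1.2.2 (add ¬Z):
                × closes — contains both Z and ¬Z.
      branch 1.2 (add ¬(Z ∨ ¬Z), ¬(W → V)):
        ¬(Z ∨ ¬Z): α-rule — add ¬Z, ¬¬Z.
        × closes — contains both Z and ¬Z.
  branch 2 (add ¬Y):
    ((Z ∨ ¬Z) ↔ (W → V)): β-rule — branch into (Z ∨ ¬Z), (W → V)  //  ¬(Z ∨ ¬Z), ¬(W → V).
      branch 2.1 (add (Z ∨ ¬Z), (W → V)):
        ¬(¬(Z → ¬V) ∧ (¬V → W)): β-rule — branch into ¬¬(Z → ¬V)  //  ¬(¬V → W).
          branch 2.1.1 (add ¬¬(Z → ¬V)):
            (Z ∨ ¬Z): β-rule — branch into Z  //  ¬Z.
              branch 2.1.1.1 (add Z):
                (W → V): β-rule — branch into ¬W  //  V.
                  branch 2.1.1.1.1 (add ¬W):
                    ¬¬(Z → ¬V): β-rule — branch into ¬Z  //  ¬V.
                      branch 2.1.1.1.1.1 (add ¬Z):
                        × closes — contains both Z and ¬Z.
                      branch 2.1.1.1.1.2 (add ¬V):
                        ○ open, literals {V=false, W=false, Y=false, Z=true}.
                  branch 2.1.1.1.2 (add V):
                    ¬¬(Z → ¬V): β-rule — branch into ¬Z  //  ¬V.
                      branch 2.1.1.1.2.1 (add ¬Z):
                        × closes — contains both Z and ¬Z.
                      branch 2.1.1.1.2.2 (add ¬V):
                        × closes — contains both V and ¬V.
              branch 2.1.1.2 (add ¬Z):
                (W → V): β-rule — branch into ¬W  //  V.
                  branch 2.1.1.2.1 (add ¬W):
                    ¬¬(Z → ¬V): β-rule — branch into ¬Z  //  ¬V.
                      branch 2.1.1.2.1.1 (add ¬Z):
                        ○ open, literals {W=false, Y=false, Z=false}.
                      branch 2.1.1.2.1.2 (add ¬V):
                        ○ open, literals {V=false, W=false, Y=false, Z=false}.
                  branch 2.1.1.2.2 (add V):
                    ¬¬(Z → ¬V): β-rule — branch into ¬Z  //  ¬V.
                      branch 2.1.1.2.2.1 (add ¬Z):
                        ○ open, literals {V=true, Y=false, Z=false}.
                      branch 2.1.1.2.2.2 (add ¬V):
                        × closes — contains both V and ¬V.
          branch 2.1.2 (add ¬(¬V → W)):
            ¬(¬V → W): α-rule — add ¬V, ¬W.
            (Z ∨ ¬Z): β-rule — branch into Z  //  ¬Z.
              branch 2.1.2.1 (add Z):
                (W → V): β-rule — branch into ¬W  //  V.
                  branch 2.1.2.1.1 (add ¬W):
                    ○ open, literals {V=false, W=false, Y=false, Z=true}.
                  branch 2.1.2.1.2 (add V):
                    × closes — contains both V and ¬V.
              branch 2.1.2.2 (add ¬Z):
                (W → V): β-rule — branch into ¬W  //  V.
                  branch 2.1.2.2.1 (add ¬W):
                    ○ open, literals {V=false, W=false, Y=false, Z=false}.
                  branch 2.1.2.2.2 (add V):
                    × closes — contains both V and ¬V.
      branch 2.2 (add ¬(Z ∨ ¬Z), ¬(W → V)):
        ¬(Z ∨ ¬Z): α-rule — add ¬Z, ¬¬Z.
        × closes — contains both Z and ¬Z.
14 branches closed, 8 open.
An open branch gives a countermodel: V=false, W=false, X=true, Z=true (unmentioned atoms arbitrary); the premises hold there but the conclusion fails.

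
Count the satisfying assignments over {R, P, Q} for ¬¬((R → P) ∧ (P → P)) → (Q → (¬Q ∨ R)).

Initial set: {(¬¬((R → P) ∧ (P → P)) → (Q → (¬Q ∨ R)))}.
(¬¬((R → P) ∧ (P → P)) → (Q → (¬Q ∨ R))): β-rule — branch into ¬¬¬((R → P) ∧ (P → P))  //  (Q → (¬Q ∨ R)).
  branch 1 (add ¬¬¬((R → P) ∧ (P → P))):
    ¬¬¬((R → P) ∧ (P → P)): drop double negation, giving ¬((R → P) ∧ (P → P)).
    ¬((R → P) ∧ (P → P)): β-rule — branch into ¬(R → P)  //  ¬(P → P).
      branch 1.1 (add ¬(R → P)):
        ¬(R → P): α-rule — add R, ¬P.
        ○ open, literals {P=F, R=T}.
      branch 1.2 (add ¬(P → P)):
        ¬(P → P): α-rule — add P, ¬P.
        × closes — contains both P and ¬P.
  branch 2 (add (Q → (¬Q ∨ R))):
    (Q → (¬Q ∨ R)): β-rule — branch into ¬Q  //  (¬Q ∨ R).
      branch 2.1 (add ¬Q):
        ○ open, literals {Q=F}.
      branch 2.2 (add (¬Q ∨ R)):
        (¬Q ∨ R): β-rule — branch into ¬Q  //  R.
          branch 2.2.1 (add ¬Q):
            ○ open, literals {Q=F}.
          branch 2.2.2 (add R):
            ○ open, literals {R=T}.
1 branch closed, 4 open.
Each open branch fixes some atoms; the unmentioned ones are free. Counting distinct full assignments: branch {P=F, R=T} (Q) contributes 2 new; branch {Q=F} (R, P) contributes 3 new; branch {Q=F} (R, P) contributes 0 new; branch {R=T} (P, Q) contributes 1 new. Total: 6.

6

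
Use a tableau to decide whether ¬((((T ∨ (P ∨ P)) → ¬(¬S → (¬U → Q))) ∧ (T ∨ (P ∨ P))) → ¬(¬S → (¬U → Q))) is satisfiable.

Initial set: {¬((((T ∨ (P ∨ P)) → ¬(¬S → (¬U → Q))) ∧ (T ∨ (P ∨ P))) → ¬(¬S → (¬U → Q)))}.
¬((((T ∨ (P ∨ P)) → ¬(¬S → (¬U → Q))) ∧ (T ∨ (P ∨ P))) → ¬(¬S → (¬U → Q))): α-rule — add (((T ∨ (P ∨ P)) → ¬(¬S → (¬U → Q))) ∧ (T ∨ (P ∨ P))), ¬¬(¬S → (¬U → Q)).
(((T ∨ (P ∨ P)) → ¬(¬S → (¬U → Q))) ∧ (T ∨ (P ∨ P))): α-rule — add ((T ∨ (P ∨ P)) → ¬(¬S → (¬U → Q))), (T ∨ (P ∨ P)).
¬¬(¬S → (¬U → Q)): β-rule — branch into ¬¬S  //  (¬U → Q).
  branch 1 (add ¬¬S):
    ((T ∨ (P ∨ P)) → ¬(¬S → (¬U → Q))): β-rule — branch into ¬(T ∨ (P ∨ P))  //  ¬(¬S → (¬U → Q)).
      branch 1.1 (add ¬(T ∨ (P ∨ P))):
        ¬(T ∨ (P ∨ P)): α-rule — add ¬T, ¬(P ∨ P).
        ¬(P ∨ P): α-rule — add ¬P, ¬P.
        (T ∨ (P ∨ P)): β-rule — branch into T  //  (P ∨ P).
          branch 1.1.1 (add T):
            × closes — contains both T and ¬T.
          branch 1.1.2 (add (P ∨ P)):
            (P ∨ P): β-rule — branch into P  //  P.
              branch 1.1.2.1 (add P):
                × closes — contains both P and ¬P.
              branch 1.1.2.2 (add P):
                × closes — contains both P and ¬P.
      branch 1.2 (add ¬(¬S → (¬U → Q))):
        ¬(¬S → (¬U → Q)): α-rule — add ¬S, ¬(¬U → Q).
        × closes — contains both S and ¬S.
  branch 2 (add (¬U → Q)):
    ((T ∨ (P ∨ P)) → ¬(¬S → (¬U → Q))): β-rule — branch into ¬(T ∨ (P ∨ P))  //  ¬(¬S → (¬U → Q)).
      branch 2.1 (add ¬(T ∨ (P ∨ P))):
        ¬(T ∨ (P ∨ P)): α-rule — add ¬T, ¬(P ∨ P).
        ¬(P ∨ P): α-rule — add ¬P, ¬P.
        (T ∨ (P ∨ P)): β-rule — branch into T  //  (P ∨ P).
          branch 2.1.1 (add T):
            × closes — contains both T and ¬T.
          branch 2.1.2 (add (P ∨ P)):
            (¬U → Q): β-rule — branch into ¬¬U  //  Q.
              branch 2.1.2.1 (add ¬¬U):
                (P ∨ P): β-rule — branch into P  //  P.
                  branch 2.1.2.1.1 (add P):
                    × closes — contains both P and ¬P.
                  branch 2.1.2.1.2 (add P):
                    × closes — contains both P and ¬P.
              branch 2.1.2.2 (add Q):
                (P ∨ P): β-rule — branch into P  //  P.
                  branch 2.1.2.2.1 (add P):
                    × closes — contains both P and ¬P.
                  branch 2.1.2.2.2 (add P):
                    × closes — contains both P and ¬P.
      branch 2.2 (add ¬(¬S → (¬U → Q))):
        ¬(¬S → (¬U → Q)): α-rule — add ¬S, ¬(¬U → Q).
        ¬(¬U → Q): α-rule — add ¬U, ¬Q.
        (T ∨ (P ∨ P)): β-rule — branch into T  //  (P ∨ P).
          branch 2.2.1 (add T):
            (¬U → Q): β-rule — branch into ¬¬U  //  Q.
              branch 2.2.1.1 (add ¬¬U):
                × closes — contains both U and ¬U.
              branch 2.2.1.2 (add Q):
                × closes — contains both Q and ¬Q.
          branch 2.2.2 (add (P ∨ P)):
            (¬U → Q): β-rule — branch into ¬¬U  //  Q.
              branch 2.2.2.1 (add ¬¬U):
                × closes — contains both U and ¬U.
              branch 2.2.2.2 (add Q):
                × closes — contains both Q and ¬Q.
All 13 branches close.
Every branch closed; the formula is unsatisfiable.

Unsatisfiable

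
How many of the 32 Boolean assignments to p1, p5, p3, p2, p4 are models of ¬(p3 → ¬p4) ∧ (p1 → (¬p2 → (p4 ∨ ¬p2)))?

8

Initial set: {T (¬(p3 → ¬p4) ∧ (p1 → (¬p2 → (p4 ∨ ¬p2))))}.
T (¬(p3 → ¬p4) ∧ (p1 → (¬p2 → (p4 ∨ ¬p2)))): α-rule — add T ¬(p3 → ¬p4), T (p1 → (¬p2 → (p4 ∨ ¬p2))).
T ¬(p3 → ¬p4): α-rule — add T p3, F ¬p4.
T (p1 → (¬p2 → (p4 ∨ ¬p2))): β-rule — branch into F p1  //  T (¬p2 → (p4 ∨ ¬p2)).
  branch 1 (add F p1):
    ○ open, literals {p1=0, p3=1, p4=1}.
  branch 2 (add T (¬p2 → (p4 ∨ ¬p2))):
    T (¬p2 → (p4 ∨ ¬p2)): β-rule — branch into F ¬p2  //  T (p4 ∨ ¬p2).
      branch 2.1 (add F ¬p2):
        ○ open, literals {p2=1, p3=1, p4=1}.
      branch 2.2 (add T (p4 ∨ ¬p2)):
        T (p4 ∨ ¬p2): β-rule — branch into T p4  //  T ¬p2.
          branch 2.2.1 (add T p4):
            ○ open, literals {p3=1, p4=1}.
          branch 2.2.2 (add T ¬p2):
            ○ open, literals {p2=0, p3=1, p4=1}.
0 branches closed, 4 open.
Each open branch fixes some atoms; the unmentioned ones are free. Counting distinct full assignments: branch {p1=0, p3=1, p4=1} (p5, p2) contributes 4 new; branch {p2=1, p3=1, p4=1} (p1, p5) contributes 2 new; branch {p3=1, p4=1} (p1, p5, p2) contributes 2 new; branch {p2=0, p3=1, p4=1} (p1, p5) contributes 0 new. Total: 8.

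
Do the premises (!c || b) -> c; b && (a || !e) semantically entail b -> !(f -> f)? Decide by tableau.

No

Initial set: {((!c || b) -> c); (b && (a || !e)); !(b -> !(f -> f))}.
(b && (a || !e)): α-rule — add b, (a || !e).
!(b -> !(f -> f)): α-rule — add b, !!(f -> f).
((!c || b) -> c): β-rule — branch into !(!c || b)  //  c.
  branch 1 (add !(!c || b)):
    !(!c || b): α-rule — add !!c, !b.
    × closes — contains both b and !b.
  branch 2 (add c):
    (a || !e): β-rule — branch into a  //  !e.
      branch 2.1 (add a):
        !!(f -> f): β-rule — branch into !f  //  f.
          branch 2.1.1 (add !f):
            ○ open, literals {a=T, b=T, c=T, f=F}.
          branch 2.1.2 (add f):
            ○ open, literals {a=T, b=T, c=T, f=T}.
      branch 2.2 (add !e):
        !!(f -> f): β-rule — branch into !f  //  f.
          branch 2.2.1 (add !f):
            ○ open, literals {b=T, c=T, e=F, f=F}.
          branch 2.2.2 (add f):
            ○ open, literals {b=T, c=T, e=F, f=T}.
1 branch closed, 4 open.
An open branch gives a countermodel: a=T, b=T, c=T, f=F (unmentioned atoms arbitrary); the premises hold there but the conclusion fails.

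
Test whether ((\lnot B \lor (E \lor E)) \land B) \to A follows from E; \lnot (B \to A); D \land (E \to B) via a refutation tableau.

No

Initial set: {E; \lnot (B \to A); (D \land (E \to B)); \lnot (((\lnot B \lor (E \lor E)) \land B) \to A)}.
\lnot (B \to A): α-rule — add B, \lnot A.
(D \land (E \to B)): α-rule — add D, (E \to B).
\lnot (((\lnot B \lor (E \lor E)) \land B) \to A): α-rule — add ((\lnot B \lor (E \lor E)) \land B), \lnot A.
((\lnot B \lor (E \lor E)) \land B): α-rule — add (\lnot B \lor (E \lor E)), B.
(E \to B): β-rule — branch into \lnot E  //  B.
  branch 1 (add \lnot E):
    × closes — contains both E and \lnot E.
  branch 2 (add B):
    (\lnot B \lor (E \lor E)): β-rule — branch into \lnot B  //  (E \lor E).
      branch 2.1 (add \lnot B):
        × closes — contains both B and \lnot B.
      branch 2.2 (add (E \lor E)):
        (E \lor E): β-rule — branch into E  //  E.
          branch 2.2.1 (add E):
            ○ open, literals {A=false, B=true, D=true, E=true}.
          branch 2.2.2 (add E):
            ○ open, literals {A=false, B=true, D=true, E=true}.
2 branches closed, 2 open.
An open branch gives a countermodel: A=false, B=true, D=true, E=true (unmentioned atoms arbitrary); the premises hold there but the conclusion fails.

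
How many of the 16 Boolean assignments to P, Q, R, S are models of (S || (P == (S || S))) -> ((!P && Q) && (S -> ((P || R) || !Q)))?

7

Initial set: {((S || (P == (S || S))) -> ((!P && Q) && (S -> ((P || R) || !Q))))}.
((S || (P == (S || S))) -> ((!P && Q) && (S -> ((P || R) || !Q)))): β-rule — branch into !(S || (P == (S || S)))  //  ((!P && Q) && (S -> ((P || R) || !Q))).
  branch 1 (add !(S || (P == (S || S)))):
    !(S || (P == (S || S))): α-rule — add !S, !(P == (S || S)).
    !(P == (S || S)): β-rule — branch into P, !(S || S)  //  !P, (S || S).
      branch 1.1 (add P, !(S || S)):
        !(S || S): α-rule — add !S, !S.
        ○ open, literals {P=T, S=F}.
      branch 1.2 (add !P, (S || S)):
        (S || S): β-rule — branch into S  //  S.
          branch 1.2.1 (add S):
            × closes — contains both S and !S.
          branch 1.2.2 (add S):
            × closes — contains both S and !S.
  branch 2 (add ((!P && Q) && (S -> ((P || R) || !Q)))):
    ((!P && Q) && (S -> ((P || R) || !Q))): α-rule — add (!P && Q), (S -> ((P || R) || !Q)).
    (!P && Q): α-rule — add !P, Q.
    (S -> ((P || R) || !Q)): β-rule — branch into !S  //  ((P || R) || !Q).
      branch 2.1 (add !S):
        ○ open, literals {P=F, Q=T, S=F}.
      branch 2.2 (add ((P || R) || !Q)):
        ((P || R) || !Q): β-rule — branch into (P || R)  //  !Q.
          branch 2.2.1 (add (P || R)):
            (P || R): β-rule — branch into P  //  R.
              branch 2.2.1.1 (add P):
                × closes — contains both P and !P.
              branch 2.2.1.2 (add R):
                ○ open, literals {P=F, Q=T, R=T}.
          branch 2.2.2 (add !Q):
            × closes — contains both Q and !Q.
4 branches closed, 3 open.
Each open branch fixes some atoms; the unmentioned ones are free. Counting distinct full assignments: branch {P=T, S=F} (Q, R) contributes 4 new; branch {P=F, Q=T, S=F} (R) contributes 2 new; branch {P=F, Q=T, R=T} (S) contributes 1 new. Total: 7.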